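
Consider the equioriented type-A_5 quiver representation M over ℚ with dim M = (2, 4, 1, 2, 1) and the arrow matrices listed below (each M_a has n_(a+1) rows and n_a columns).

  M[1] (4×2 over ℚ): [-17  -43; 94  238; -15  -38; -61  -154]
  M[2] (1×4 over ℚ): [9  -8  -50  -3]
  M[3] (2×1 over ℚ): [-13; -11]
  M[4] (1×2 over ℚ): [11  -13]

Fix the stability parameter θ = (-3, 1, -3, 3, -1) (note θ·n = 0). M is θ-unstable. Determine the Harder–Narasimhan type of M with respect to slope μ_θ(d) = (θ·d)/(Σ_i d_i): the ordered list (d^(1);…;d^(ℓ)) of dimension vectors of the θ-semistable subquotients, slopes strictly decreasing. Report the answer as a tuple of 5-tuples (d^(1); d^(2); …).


Via rank(M_{q-1}∘⋯∘M_p): M ≅ I[1,2], I[1,4], I[2,2]^2, I[4,5].
μ_θ-semistable layers: μ^(1)=3; μ^(2)=1; μ^(3)=-1; μ^(4)=-3

((0, 0, 0, 1, 0); (0, 3, 0, 1, 1); (0, 1, 1, 0, 0); (2, 0, 0, 0, 0))


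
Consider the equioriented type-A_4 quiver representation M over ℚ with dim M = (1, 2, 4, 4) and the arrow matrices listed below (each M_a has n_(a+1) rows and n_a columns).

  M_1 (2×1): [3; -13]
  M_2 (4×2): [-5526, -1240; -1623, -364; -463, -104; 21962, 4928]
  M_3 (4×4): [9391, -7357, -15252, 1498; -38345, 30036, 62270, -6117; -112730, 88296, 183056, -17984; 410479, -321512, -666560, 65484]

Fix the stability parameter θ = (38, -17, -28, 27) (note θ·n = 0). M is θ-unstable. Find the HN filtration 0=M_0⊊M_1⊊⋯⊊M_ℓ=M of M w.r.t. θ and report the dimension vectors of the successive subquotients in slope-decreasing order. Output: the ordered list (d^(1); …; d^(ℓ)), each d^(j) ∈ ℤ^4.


Barcode: M ≅ I[1,4], I[2,3], I[3,4]^2, I[4,4]. HN layers by μ_θ (4 steps, strictly decreasing):
  μ^(1)=27; μ^(2)=-7/3; μ^(3)=-45/2; μ^(4)=-28

((0, 0, 0, 4); (1, 1, 1, 0); (0, 1, 1, 0); (0, 0, 2, 0))


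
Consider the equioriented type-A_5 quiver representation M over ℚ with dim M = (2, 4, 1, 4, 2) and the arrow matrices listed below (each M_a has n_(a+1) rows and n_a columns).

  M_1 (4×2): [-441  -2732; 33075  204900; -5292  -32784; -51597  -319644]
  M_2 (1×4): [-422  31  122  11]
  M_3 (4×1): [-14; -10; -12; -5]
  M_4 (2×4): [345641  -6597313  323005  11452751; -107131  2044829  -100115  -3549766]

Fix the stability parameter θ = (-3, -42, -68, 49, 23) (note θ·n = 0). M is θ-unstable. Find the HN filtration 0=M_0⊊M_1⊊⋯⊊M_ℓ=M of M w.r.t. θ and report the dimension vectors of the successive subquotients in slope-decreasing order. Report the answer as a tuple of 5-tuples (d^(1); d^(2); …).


Barcode: M ≅ I[1,1], I[1,5], I[2,2]^3, I[4,4]^2, I[4,5]. HN layers by μ_θ (5 steps, strictly decreasing):
  μ^(1)=49; μ^(2)=36; μ^(3)=-3; μ^(4)=-113/3; μ^(5)=-42

((0, 0, 0, 2, 0); (0, 0, 0, 2, 2); (1, 0, 0, 0, 0); (1, 1, 1, 0, 0); (0, 3, 0, 0, 0))


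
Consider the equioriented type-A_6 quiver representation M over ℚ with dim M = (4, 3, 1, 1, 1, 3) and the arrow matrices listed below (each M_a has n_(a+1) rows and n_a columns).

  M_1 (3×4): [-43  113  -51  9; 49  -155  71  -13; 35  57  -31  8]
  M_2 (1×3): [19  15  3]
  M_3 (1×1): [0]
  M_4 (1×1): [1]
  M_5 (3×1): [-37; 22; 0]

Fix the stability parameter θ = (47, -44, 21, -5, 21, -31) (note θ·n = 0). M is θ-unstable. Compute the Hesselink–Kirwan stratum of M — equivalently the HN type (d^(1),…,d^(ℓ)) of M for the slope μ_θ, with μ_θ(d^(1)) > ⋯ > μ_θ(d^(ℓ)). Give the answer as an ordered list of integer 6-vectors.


Via rank(M_{q-1}∘⋯∘M_p): M ≅ I[1,1], I[1,2]^2, I[1,3], I[4,6], I[6,6]^2.
μ_θ-semistable layers: μ^(1)=47; μ^(2)=21; μ^(3)=3/2; μ^(4)=-5; μ^(5)=-31

((1, 0, 0, 0, 0, 0); (0, 0, 1, 0, 0, 0); (3, 3, 0, 0, 0, 0); (0, 0, 0, 1, 1, 1); (0, 0, 0, 0, 0, 2))


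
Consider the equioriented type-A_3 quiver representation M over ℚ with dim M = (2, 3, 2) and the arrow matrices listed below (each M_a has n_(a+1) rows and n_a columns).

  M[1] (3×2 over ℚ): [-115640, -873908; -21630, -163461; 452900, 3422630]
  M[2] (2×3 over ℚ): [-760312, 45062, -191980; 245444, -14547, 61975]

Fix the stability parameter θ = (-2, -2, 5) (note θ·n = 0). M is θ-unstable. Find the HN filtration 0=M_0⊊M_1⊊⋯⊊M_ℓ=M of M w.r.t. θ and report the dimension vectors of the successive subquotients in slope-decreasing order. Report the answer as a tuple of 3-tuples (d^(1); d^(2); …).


Barcode: M ≅ I[1,1], I[1,3], I[2,2], I[2,3]. HN layers by μ_θ (2 steps, strictly decreasing):
  μ^(1)=5; μ^(2)=-2

((0, 0, 2); (2, 3, 0))


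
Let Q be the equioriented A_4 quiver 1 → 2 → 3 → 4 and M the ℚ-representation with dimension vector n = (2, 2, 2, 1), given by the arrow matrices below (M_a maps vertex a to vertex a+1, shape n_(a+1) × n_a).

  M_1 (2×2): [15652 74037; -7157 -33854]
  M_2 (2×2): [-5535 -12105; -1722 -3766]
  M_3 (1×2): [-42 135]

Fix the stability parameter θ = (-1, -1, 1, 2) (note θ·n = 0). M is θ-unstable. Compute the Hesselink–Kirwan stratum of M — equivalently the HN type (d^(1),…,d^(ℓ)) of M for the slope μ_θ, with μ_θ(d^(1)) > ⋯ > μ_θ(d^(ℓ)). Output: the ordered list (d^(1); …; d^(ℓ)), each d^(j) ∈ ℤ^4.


Barcode: M ≅ I[1,2], I[1,3], I[3,4]. HN layers by μ_θ (3 steps, strictly decreasing):
  μ^(1)=2; μ^(2)=1; μ^(3)=-1

((0, 0, 0, 1); (0, 0, 2, 0); (2, 2, 0, 0))


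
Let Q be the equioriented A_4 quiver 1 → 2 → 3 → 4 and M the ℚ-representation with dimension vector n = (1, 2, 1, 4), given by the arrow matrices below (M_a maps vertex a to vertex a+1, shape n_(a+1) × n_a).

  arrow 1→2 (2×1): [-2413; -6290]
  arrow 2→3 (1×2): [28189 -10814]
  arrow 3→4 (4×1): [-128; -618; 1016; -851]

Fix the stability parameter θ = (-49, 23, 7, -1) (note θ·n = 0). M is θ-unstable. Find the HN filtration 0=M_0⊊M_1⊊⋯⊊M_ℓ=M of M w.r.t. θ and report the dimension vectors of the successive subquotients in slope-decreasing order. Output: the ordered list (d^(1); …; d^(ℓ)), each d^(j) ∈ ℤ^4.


Interval decomposition of M: I[1,4], I[2,2], I[4,4]^3.
HN type (ℓ=4): μ^(1)=23; μ^(2)=29/3; μ^(3)=-1; μ^(4)=-49

((0, 1, 0, 0); (0, 1, 1, 1); (0, 0, 0, 3); (1, 0, 0, 0))


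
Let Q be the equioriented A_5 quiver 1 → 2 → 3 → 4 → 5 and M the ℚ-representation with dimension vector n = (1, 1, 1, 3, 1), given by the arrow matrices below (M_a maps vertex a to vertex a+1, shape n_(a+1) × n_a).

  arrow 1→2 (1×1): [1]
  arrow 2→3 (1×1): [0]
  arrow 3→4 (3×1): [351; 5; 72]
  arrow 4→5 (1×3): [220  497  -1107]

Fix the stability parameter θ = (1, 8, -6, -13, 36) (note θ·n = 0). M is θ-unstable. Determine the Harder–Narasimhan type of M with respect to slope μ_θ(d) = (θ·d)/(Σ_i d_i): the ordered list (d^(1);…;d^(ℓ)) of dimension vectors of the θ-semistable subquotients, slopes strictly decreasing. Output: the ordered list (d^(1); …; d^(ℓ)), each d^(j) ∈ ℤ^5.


Interval decomposition of M: I[1,2], I[3,5], I[4,4]^2.
HN type (ℓ=5): μ^(1)=36; μ^(2)=8; μ^(3)=1; μ^(4)=-19/2; μ^(5)=-13

((0, 0, 0, 0, 1); (0, 1, 0, 0, 0); (1, 0, 0, 0, 0); (0, 0, 1, 1, 0); (0, 0, 0, 2, 0))


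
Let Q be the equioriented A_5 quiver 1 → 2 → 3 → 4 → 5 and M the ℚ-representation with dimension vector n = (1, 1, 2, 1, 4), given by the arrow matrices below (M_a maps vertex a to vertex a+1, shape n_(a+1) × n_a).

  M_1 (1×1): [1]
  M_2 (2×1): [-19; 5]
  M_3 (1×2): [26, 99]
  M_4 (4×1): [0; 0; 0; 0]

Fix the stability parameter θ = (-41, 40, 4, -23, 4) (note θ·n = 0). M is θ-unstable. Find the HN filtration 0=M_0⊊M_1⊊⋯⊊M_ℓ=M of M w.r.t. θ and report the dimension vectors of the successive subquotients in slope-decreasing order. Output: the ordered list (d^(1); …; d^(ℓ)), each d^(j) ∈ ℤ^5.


Barcode: M ≅ I[1,4], I[3,3], I[5,5]^4. HN layers by μ_θ (3 steps, strictly decreasing):
  μ^(1)=7; μ^(2)=4; μ^(3)=-41

((0, 1, 1, 1, 0); (0, 0, 1, 0, 4); (1, 0, 0, 0, 0))


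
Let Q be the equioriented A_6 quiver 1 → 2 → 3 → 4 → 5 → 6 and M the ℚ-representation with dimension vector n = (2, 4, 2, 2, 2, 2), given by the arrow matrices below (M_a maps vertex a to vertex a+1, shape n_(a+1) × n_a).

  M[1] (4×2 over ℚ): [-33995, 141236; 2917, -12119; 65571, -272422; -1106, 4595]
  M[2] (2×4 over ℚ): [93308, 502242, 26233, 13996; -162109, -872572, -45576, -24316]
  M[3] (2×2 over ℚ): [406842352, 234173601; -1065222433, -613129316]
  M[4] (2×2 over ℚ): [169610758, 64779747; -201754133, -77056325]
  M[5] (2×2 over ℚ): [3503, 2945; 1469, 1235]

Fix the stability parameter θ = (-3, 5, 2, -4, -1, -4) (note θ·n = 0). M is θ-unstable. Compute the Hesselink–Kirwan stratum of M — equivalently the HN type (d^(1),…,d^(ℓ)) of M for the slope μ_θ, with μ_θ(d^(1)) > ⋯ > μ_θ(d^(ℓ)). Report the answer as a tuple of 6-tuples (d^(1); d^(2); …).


Barcode: M ≅ I[1,5], I[1,6], I[2,2]^2, I[6,6]. HN layers by μ_θ (5 steps, strictly decreasing):
  μ^(1)=5; μ^(2)=1/2; μ^(3)=-2/5; μ^(4)=-3; μ^(5)=-4

((0, 2, 0, 0, 0, 0); (0, 1, 1, 1, 1, 0); (0, 1, 1, 1, 1, 1); (2, 0, 0, 0, 0, 0); (0, 0, 0, 0, 0, 1))


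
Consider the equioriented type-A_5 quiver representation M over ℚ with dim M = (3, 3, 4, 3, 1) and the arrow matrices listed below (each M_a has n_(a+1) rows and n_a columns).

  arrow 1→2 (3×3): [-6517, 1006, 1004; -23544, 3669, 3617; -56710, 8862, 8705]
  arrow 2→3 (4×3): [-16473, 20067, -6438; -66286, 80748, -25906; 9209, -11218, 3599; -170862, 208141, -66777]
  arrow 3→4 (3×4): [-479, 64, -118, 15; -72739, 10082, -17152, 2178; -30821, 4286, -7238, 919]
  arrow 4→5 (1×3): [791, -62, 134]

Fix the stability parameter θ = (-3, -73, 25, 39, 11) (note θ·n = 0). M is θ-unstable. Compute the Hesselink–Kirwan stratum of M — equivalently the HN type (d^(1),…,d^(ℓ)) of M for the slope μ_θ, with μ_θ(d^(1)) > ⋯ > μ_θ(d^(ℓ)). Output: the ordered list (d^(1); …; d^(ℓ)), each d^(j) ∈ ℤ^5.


Interval decomposition of M: I[1,2], I[1,4], I[1,5], I[3,3], I[3,4].
HN type (ℓ=3): μ^(1)=39; μ^(2)=25; μ^(3)=-38

((0, 0, 0, 2, 0); (0, 0, 4, 1, 1); (3, 3, 0, 0, 0))


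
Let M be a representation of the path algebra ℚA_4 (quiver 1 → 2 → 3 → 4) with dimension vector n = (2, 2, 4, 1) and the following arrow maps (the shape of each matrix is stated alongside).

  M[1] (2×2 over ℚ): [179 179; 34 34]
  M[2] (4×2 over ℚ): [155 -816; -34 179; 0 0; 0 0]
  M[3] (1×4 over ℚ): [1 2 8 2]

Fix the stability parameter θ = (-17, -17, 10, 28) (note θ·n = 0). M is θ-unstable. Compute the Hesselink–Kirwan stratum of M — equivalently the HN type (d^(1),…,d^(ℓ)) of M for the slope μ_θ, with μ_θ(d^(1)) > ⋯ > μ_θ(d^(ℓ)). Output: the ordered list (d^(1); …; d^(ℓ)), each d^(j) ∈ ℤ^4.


Barcode: M ≅ I[1,1], I[1,4], I[2,3], I[3,3]^2. HN layers by μ_θ (3 steps, strictly decreasing):
  μ^(1)=28; μ^(2)=10; μ^(3)=-17

((0, 0, 0, 1); (0, 0, 4, 0); (2, 2, 0, 0))


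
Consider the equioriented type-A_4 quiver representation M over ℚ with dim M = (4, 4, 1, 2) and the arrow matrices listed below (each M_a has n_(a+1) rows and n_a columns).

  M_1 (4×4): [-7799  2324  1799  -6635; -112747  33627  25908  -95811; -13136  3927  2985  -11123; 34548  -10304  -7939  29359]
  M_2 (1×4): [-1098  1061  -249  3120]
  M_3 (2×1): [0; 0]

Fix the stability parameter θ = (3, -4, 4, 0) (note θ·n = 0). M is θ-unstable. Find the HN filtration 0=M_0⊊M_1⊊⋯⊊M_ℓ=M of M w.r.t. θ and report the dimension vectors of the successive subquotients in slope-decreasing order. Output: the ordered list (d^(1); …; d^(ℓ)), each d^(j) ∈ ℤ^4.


Barcode: M ≅ I[1,2]^3, I[1,3], I[4,4]^2. HN layers by μ_θ (3 steps, strictly decreasing):
  μ^(1)=4; μ^(2)=0; μ^(3)=-1/2

((0, 0, 1, 0); (0, 0, 0, 2); (4, 4, 0, 0))


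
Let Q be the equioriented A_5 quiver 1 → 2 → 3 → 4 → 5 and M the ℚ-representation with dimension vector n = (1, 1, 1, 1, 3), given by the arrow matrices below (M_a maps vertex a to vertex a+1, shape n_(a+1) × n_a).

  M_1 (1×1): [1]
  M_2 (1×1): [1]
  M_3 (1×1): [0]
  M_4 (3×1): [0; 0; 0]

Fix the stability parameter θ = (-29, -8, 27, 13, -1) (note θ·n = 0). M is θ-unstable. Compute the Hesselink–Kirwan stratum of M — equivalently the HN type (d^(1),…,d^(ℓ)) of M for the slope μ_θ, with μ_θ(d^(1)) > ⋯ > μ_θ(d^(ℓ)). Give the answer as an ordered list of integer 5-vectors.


Interval decomposition of M: I[1,3], I[4,4], I[5,5]^3.
HN type (ℓ=5): μ^(1)=27; μ^(2)=13; μ^(3)=-1; μ^(4)=-8; μ^(5)=-29

((0, 0, 1, 0, 0); (0, 0, 0, 1, 0); (0, 0, 0, 0, 3); (0, 1, 0, 0, 0); (1, 0, 0, 0, 0))


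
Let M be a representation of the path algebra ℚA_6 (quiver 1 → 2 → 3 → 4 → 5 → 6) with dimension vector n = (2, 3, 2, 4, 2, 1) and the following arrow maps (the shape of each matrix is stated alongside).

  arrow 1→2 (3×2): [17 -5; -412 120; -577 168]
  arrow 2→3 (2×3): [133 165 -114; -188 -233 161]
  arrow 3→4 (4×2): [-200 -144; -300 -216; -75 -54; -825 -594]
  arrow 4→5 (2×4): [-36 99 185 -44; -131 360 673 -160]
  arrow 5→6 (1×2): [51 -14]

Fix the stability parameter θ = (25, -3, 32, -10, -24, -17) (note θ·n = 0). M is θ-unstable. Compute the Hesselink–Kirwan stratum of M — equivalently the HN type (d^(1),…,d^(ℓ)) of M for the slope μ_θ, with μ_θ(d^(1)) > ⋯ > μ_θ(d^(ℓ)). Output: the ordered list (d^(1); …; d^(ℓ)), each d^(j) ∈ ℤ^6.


Via rank(M_{q-1}∘⋯∘M_p): M ≅ I[1,3], I[1,6], I[2,2], I[4,4]^2, I[4,5].
μ_θ-semistable layers: μ^(1)=32; μ^(2)=11; μ^(3)=1/2; μ^(4)=-3; μ^(5)=-10; μ^(6)=-17

((0, 0, 1, 0, 0, 0); (1, 1, 0, 0, 0, 0); (1, 1, 1, 1, 1, 1); (0, 1, 0, 0, 0, 0); (0, 0, 0, 2, 0, 0); (0, 0, 0, 1, 1, 0))


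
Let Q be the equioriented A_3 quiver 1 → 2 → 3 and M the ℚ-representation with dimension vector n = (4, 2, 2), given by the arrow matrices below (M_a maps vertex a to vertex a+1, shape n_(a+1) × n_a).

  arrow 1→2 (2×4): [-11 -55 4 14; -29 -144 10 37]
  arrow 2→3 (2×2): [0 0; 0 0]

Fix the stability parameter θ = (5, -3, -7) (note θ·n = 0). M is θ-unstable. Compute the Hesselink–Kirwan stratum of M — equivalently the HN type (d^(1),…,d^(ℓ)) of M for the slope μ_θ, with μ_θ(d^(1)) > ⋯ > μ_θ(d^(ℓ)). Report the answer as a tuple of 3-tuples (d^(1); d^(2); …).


Via rank(M_{q-1}∘⋯∘M_p): M ≅ I[1,1]^2, I[1,2]^2, I[3,3]^2.
μ_θ-semistable layers: μ^(1)=5; μ^(2)=1; μ^(3)=-7

((2, 0, 0); (2, 2, 0); (0, 0, 2))


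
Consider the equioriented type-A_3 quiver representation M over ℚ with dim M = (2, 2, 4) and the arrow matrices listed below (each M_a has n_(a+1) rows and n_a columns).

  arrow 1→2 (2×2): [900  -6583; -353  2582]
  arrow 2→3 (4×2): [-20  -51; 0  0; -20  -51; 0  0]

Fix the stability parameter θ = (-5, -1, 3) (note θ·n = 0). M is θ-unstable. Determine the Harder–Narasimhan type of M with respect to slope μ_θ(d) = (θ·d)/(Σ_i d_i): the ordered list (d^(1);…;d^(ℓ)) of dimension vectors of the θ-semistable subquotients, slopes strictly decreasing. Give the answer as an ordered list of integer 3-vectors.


Via rank(M_{q-1}∘⋯∘M_p): M ≅ I[1,2], I[1,3], I[3,3]^3.
μ_θ-semistable layers: μ^(1)=3; μ^(2)=-1; μ^(3)=-5

((0, 0, 4); (0, 2, 0); (2, 0, 0))


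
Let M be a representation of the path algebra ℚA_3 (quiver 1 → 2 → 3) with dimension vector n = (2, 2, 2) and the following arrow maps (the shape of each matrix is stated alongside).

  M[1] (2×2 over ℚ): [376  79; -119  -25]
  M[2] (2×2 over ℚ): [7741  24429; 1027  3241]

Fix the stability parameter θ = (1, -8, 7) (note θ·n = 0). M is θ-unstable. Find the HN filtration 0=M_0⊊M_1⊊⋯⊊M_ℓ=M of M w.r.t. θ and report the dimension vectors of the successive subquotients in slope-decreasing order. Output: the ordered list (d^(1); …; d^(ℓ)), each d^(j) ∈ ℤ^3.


Via rank(M_{q-1}∘⋯∘M_p): M ≅ I[1,3]^2.
μ_θ-semistable layers: μ^(1)=7; μ^(2)=-7/2

((0, 0, 2); (2, 2, 0))


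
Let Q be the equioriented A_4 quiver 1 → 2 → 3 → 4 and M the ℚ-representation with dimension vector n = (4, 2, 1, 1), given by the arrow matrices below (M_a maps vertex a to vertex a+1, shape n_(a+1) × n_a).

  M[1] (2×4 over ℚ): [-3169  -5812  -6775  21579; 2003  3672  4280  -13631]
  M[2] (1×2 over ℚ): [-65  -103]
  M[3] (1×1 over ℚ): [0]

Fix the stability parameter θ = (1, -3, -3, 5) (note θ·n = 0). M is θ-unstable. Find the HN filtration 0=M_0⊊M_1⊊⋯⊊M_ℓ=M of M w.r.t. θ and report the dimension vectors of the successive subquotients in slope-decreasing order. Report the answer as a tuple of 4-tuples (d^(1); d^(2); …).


Barcode: M ≅ I[1,1]^2, I[1,2], I[1,3], I[4,4]. HN layers by μ_θ (4 steps, strictly decreasing):
  μ^(1)=5; μ^(2)=1; μ^(3)=-1; μ^(4)=-5/3

((0, 0, 0, 1); (2, 0, 0, 0); (1, 1, 0, 0); (1, 1, 1, 0))


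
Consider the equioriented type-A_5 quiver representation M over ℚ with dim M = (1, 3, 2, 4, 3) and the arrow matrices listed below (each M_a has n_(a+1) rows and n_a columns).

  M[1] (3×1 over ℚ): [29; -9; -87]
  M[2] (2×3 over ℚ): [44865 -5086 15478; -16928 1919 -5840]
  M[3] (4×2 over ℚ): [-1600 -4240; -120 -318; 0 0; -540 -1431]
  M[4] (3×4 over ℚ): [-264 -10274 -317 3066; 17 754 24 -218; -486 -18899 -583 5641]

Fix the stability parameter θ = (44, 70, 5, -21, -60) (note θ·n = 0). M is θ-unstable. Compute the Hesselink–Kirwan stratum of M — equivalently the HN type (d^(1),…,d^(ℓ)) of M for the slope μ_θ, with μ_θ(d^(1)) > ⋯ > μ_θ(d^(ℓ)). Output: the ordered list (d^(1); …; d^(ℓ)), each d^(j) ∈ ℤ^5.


Barcode: M ≅ I[1,5], I[2,2], I[2,3], I[4,4], I[4,5]^2. HN layers by μ_θ (5 steps, strictly decreasing):
  μ^(1)=70; μ^(2)=75/2; μ^(3)=38/5; μ^(4)=-21; μ^(5)=-81/2

((0, 1, 0, 0, 0); (0, 1, 1, 0, 0); (1, 1, 1, 1, 1); (0, 0, 0, 1, 0); (0, 0, 0, 2, 2))


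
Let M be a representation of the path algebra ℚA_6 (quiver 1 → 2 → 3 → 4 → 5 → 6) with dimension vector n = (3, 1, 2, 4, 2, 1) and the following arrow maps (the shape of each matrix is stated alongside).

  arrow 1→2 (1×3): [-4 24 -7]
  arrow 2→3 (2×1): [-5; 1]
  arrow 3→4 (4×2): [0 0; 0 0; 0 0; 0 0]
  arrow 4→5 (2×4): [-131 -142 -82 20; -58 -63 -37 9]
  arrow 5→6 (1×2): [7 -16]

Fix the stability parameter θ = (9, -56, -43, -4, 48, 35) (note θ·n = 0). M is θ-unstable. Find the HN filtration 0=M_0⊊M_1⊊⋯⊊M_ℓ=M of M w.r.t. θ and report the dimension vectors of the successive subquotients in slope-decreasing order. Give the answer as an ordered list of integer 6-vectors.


Via rank(M_{q-1}∘⋯∘M_p): M ≅ I[1,1]^2, I[1,3], I[3,3], I[4,4]^2, I[4,5], I[4,6].
μ_θ-semistable layers: μ^(1)=48; μ^(2)=83/2; μ^(3)=9; μ^(4)=-4; μ^(5)=-30; μ^(6)=-43

((0, 0, 0, 0, 1, 0); (0, 0, 0, 0, 1, 1); (2, 0, 0, 0, 0, 0); (0, 0, 0, 4, 0, 0); (1, 1, 1, 0, 0, 0); (0, 0, 1, 0, 0, 0))


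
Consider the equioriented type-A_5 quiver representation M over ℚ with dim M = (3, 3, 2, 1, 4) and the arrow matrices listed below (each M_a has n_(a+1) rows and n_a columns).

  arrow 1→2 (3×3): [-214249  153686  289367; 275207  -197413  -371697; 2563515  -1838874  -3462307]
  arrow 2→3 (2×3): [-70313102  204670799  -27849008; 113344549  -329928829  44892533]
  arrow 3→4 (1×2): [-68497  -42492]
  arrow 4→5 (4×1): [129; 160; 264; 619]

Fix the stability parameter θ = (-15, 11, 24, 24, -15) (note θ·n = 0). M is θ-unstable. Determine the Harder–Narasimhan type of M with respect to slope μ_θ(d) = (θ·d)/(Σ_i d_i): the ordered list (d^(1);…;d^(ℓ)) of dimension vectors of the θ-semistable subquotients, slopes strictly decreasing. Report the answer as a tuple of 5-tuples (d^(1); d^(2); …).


Barcode: M ≅ I[1,2], I[1,3], I[1,5], I[5,5]^3. HN layers by μ_θ (3 steps, strictly decreasing):
  μ^(1)=24; μ^(2)=11; μ^(3)=-15

((0, 0, 1, 0, 0); (0, 3, 1, 1, 1); (3, 0, 0, 0, 3))


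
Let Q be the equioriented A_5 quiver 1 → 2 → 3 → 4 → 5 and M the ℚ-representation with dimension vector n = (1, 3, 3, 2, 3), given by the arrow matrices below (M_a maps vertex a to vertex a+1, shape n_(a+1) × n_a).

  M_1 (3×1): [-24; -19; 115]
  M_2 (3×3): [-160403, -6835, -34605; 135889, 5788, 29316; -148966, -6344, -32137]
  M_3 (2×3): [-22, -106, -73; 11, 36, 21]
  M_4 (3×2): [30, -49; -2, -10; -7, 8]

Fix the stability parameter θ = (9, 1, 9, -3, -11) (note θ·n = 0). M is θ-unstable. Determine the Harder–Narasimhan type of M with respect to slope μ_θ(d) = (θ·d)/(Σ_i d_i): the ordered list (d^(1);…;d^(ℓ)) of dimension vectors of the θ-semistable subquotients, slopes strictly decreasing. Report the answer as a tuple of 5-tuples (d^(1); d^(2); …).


Interval decomposition of M: I[1,5], I[2,3], I[2,5], I[5,5].
HN type (ℓ=4): μ^(1)=9; μ^(2)=1; μ^(3)=-1; μ^(4)=-11

((0, 0, 1, 0, 0); (1, 2, 1, 1, 1); (0, 1, 1, 1, 1); (0, 0, 0, 0, 1))


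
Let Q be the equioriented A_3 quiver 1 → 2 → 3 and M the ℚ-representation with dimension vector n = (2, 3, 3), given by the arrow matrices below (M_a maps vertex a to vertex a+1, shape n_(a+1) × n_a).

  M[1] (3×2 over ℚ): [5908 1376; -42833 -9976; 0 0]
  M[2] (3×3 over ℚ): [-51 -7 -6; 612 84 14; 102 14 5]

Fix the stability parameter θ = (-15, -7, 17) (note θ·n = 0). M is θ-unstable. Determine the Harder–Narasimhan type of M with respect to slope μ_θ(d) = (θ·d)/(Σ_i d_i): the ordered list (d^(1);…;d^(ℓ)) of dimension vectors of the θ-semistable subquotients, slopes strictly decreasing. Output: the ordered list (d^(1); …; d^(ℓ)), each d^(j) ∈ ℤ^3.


Barcode: M ≅ I[1,1], I[1,3], I[2,2], I[2,3], I[3,3]. HN layers by μ_θ (3 steps, strictly decreasing):
  μ^(1)=17; μ^(2)=-7; μ^(3)=-15

((0, 0, 3); (0, 3, 0); (2, 0, 0))


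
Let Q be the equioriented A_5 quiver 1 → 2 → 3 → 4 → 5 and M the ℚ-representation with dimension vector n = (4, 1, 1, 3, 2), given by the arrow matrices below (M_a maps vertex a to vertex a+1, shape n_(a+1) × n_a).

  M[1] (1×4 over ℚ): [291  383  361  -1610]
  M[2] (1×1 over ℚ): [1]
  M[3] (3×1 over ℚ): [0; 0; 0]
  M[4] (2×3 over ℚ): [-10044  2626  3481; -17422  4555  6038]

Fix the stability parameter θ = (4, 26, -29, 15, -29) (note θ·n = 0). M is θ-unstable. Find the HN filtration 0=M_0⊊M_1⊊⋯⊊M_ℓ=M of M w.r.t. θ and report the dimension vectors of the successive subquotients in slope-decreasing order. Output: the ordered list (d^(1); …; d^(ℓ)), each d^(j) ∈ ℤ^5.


Interval decomposition of M: I[1,1]^3, I[1,3], I[4,4], I[4,5]^2.
HN type (ℓ=4): μ^(1)=15; μ^(2)=4; μ^(3)=1/3; μ^(4)=-7

((0, 0, 0, 1, 0); (3, 0, 0, 0, 0); (1, 1, 1, 0, 0); (0, 0, 0, 2, 2))


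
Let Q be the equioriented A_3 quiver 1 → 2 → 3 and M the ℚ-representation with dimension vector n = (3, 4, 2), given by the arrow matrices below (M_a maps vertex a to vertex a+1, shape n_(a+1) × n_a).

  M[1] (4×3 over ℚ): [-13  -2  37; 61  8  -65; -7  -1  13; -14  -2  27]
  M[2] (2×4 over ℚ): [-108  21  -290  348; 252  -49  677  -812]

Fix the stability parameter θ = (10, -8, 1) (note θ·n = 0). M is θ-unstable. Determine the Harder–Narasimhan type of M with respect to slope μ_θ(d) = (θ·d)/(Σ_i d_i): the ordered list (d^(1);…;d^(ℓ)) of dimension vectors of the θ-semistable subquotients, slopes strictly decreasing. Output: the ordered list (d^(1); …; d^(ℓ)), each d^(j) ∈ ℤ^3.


Interval decomposition of M: I[1,2], I[1,3]^2, I[2,2].
HN type (ℓ=2): μ^(1)=1; μ^(2)=-8

((3, 3, 2); (0, 1, 0))


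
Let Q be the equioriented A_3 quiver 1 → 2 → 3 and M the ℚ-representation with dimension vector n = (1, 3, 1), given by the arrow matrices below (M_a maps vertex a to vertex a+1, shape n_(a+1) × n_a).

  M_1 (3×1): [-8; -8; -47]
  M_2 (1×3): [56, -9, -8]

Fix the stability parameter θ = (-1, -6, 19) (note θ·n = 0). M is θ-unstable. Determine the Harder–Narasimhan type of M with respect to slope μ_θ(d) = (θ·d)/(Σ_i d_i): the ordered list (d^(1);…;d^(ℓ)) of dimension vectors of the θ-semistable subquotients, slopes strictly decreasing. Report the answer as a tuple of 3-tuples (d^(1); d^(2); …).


Via rank(M_{q-1}∘⋯∘M_p): M ≅ I[1,2], I[2,2], I[2,3].
μ_θ-semistable layers: μ^(1)=19; μ^(2)=-7/2; μ^(3)=-6

((0, 0, 1); (1, 1, 0); (0, 2, 0))


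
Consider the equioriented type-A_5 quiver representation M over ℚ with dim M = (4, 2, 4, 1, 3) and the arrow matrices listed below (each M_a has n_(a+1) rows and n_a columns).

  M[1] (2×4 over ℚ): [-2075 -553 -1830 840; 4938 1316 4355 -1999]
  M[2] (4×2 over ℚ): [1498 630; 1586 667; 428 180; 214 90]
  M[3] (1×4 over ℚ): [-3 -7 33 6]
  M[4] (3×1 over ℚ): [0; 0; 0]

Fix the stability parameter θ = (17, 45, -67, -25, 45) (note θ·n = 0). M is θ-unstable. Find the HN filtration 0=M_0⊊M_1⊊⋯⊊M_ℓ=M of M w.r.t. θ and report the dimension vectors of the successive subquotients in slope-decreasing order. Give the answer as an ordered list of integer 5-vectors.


Via rank(M_{q-1}∘⋯∘M_p): M ≅ I[1,1]^2, I[1,3], I[1,4], I[3,3]^2, I[5,5]^3.
μ_θ-semistable layers: μ^(1)=45; μ^(2)=17; μ^(3)=-5/3; μ^(4)=-15/2; μ^(5)=-67

((0, 0, 0, 0, 3); (2, 0, 0, 0, 0); (1, 1, 1, 0, 0); (1, 1, 1, 1, 0); (0, 0, 2, 0, 0))


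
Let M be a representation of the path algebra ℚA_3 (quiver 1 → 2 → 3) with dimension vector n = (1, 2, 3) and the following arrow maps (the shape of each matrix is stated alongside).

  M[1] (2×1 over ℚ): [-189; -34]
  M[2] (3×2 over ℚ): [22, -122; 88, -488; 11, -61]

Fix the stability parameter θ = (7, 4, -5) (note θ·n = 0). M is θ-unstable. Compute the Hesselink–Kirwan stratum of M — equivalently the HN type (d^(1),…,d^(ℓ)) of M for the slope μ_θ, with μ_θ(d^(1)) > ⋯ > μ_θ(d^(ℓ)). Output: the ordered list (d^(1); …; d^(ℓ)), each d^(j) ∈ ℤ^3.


Interval decomposition of M: I[1,3], I[2,2], I[3,3]^2.
HN type (ℓ=3): μ^(1)=4; μ^(2)=2; μ^(3)=-5

((0, 1, 0); (1, 1, 1); (0, 0, 2))


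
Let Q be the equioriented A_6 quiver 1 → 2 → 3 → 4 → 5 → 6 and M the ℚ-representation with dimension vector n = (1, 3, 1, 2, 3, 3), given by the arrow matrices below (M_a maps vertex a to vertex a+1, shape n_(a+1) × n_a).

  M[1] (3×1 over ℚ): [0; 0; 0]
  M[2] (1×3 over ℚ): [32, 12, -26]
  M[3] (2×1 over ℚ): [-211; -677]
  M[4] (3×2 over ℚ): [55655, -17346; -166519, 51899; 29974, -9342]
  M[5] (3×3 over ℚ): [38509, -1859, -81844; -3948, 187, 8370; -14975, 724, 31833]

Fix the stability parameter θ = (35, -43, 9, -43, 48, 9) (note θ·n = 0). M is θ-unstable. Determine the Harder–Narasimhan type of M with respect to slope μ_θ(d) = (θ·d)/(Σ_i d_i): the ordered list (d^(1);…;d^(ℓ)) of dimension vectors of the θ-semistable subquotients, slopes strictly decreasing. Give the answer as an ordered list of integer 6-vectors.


Interval decomposition of M: I[1,1], I[2,2]^2, I[2,6], I[4,6], I[5,6].
HN type (ℓ=4): μ^(1)=35; μ^(2)=57/2; μ^(3)=-17; μ^(4)=-43

((1, 0, 0, 0, 0, 0); (0, 0, 0, 0, 3, 3); (0, 0, 1, 1, 0, 0); (0, 3, 0, 1, 0, 0))


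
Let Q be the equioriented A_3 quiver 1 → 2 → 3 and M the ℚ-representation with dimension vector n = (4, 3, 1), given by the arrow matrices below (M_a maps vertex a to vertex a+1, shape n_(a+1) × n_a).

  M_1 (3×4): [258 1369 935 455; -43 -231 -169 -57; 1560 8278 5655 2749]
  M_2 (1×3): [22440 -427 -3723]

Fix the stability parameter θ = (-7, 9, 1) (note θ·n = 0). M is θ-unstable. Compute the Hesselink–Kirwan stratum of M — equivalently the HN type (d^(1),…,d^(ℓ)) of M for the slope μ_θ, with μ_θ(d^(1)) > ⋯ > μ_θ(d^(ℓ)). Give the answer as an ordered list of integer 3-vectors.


Interval decomposition of M: I[1,1], I[1,2]^2, I[1,3].
HN type (ℓ=3): μ^(1)=9; μ^(2)=5; μ^(3)=-7

((0, 2, 0); (0, 1, 1); (4, 0, 0))


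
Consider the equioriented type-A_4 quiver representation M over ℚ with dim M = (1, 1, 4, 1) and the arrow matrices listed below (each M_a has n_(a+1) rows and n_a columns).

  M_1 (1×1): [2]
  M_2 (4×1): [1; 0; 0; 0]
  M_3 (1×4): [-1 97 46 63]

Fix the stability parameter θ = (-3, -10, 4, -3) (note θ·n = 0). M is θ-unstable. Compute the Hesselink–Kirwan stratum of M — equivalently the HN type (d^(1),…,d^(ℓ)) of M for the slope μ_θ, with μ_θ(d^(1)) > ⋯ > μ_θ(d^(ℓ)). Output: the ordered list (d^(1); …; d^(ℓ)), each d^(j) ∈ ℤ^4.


Barcode: M ≅ I[1,4], I[3,3]^3. HN layers by μ_θ (3 steps, strictly decreasing):
  μ^(1)=4; μ^(2)=1/2; μ^(3)=-13/2

((0, 0, 3, 0); (0, 0, 1, 1); (1, 1, 0, 0))


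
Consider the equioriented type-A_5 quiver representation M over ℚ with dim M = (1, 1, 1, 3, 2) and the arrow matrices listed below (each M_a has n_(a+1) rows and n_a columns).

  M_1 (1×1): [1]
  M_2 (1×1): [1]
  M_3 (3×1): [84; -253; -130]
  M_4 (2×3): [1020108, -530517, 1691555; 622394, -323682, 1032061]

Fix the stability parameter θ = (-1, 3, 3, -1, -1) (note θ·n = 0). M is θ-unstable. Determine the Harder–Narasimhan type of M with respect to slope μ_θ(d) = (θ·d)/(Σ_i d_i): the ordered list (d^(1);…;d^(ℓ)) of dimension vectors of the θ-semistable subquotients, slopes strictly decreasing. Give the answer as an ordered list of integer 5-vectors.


Barcode: M ≅ I[1,5], I[4,4], I[4,5]. HN layers by μ_θ (2 steps, strictly decreasing):
  μ^(1)=1; μ^(2)=-1

((0, 1, 1, 1, 1); (1, 0, 0, 2, 1))


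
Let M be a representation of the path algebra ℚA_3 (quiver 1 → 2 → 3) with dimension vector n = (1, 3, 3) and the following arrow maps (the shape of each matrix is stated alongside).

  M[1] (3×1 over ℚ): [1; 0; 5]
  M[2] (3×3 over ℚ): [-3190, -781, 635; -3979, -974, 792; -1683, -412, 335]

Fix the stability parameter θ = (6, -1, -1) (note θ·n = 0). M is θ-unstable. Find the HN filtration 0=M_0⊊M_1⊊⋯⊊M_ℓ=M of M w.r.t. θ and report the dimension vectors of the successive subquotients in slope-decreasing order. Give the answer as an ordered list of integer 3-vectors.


Via rank(M_{q-1}∘⋯∘M_p): M ≅ I[1,3], I[2,3]^2.
μ_θ-semistable layers: μ^(1)=4/3; μ^(2)=-1

((1, 1, 1); (0, 2, 2))


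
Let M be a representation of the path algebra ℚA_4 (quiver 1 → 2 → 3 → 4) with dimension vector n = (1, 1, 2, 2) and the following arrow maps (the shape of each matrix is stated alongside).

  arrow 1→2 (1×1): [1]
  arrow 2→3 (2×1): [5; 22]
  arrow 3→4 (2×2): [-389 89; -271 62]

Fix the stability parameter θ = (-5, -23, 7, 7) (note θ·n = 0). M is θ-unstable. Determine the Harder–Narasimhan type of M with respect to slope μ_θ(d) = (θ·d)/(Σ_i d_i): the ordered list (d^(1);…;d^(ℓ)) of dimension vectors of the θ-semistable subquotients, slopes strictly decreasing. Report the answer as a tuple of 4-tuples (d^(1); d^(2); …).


Interval decomposition of M: I[1,4], I[3,4].
HN type (ℓ=2): μ^(1)=7; μ^(2)=-14

((0, 0, 2, 2); (1, 1, 0, 0))


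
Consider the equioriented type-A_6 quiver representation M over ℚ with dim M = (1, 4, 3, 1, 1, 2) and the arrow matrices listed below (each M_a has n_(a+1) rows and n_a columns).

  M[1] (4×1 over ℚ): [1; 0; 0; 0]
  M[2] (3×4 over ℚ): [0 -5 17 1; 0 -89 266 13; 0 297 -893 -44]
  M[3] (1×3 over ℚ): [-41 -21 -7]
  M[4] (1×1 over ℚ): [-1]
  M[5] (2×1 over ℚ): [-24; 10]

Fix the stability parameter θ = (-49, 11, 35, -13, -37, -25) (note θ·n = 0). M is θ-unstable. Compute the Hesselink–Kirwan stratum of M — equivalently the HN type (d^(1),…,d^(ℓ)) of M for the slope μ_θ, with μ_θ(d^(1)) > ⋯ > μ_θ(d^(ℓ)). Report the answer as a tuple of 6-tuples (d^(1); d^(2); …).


Interval decomposition of M: I[1,2], I[2,3]^2, I[2,6], I[6,6].
HN type (ℓ=5): μ^(1)=35; μ^(2)=11; μ^(3)=-29/5; μ^(4)=-25; μ^(5)=-49

((0, 0, 2, 0, 0, 0); (0, 3, 0, 0, 0, 0); (0, 1, 1, 1, 1, 1); (0, 0, 0, 0, 0, 1); (1, 0, 0, 0, 0, 0))


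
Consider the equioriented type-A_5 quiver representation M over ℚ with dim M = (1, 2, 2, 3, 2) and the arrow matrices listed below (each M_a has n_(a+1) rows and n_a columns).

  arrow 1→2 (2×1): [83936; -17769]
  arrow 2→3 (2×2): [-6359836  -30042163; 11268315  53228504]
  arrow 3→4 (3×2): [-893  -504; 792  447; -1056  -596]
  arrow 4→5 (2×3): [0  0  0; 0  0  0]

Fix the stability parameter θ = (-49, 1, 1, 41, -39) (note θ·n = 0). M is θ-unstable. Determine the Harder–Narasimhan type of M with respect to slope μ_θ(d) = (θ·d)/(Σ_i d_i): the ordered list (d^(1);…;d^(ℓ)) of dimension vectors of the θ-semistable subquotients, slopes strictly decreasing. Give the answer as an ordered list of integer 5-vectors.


Via rank(M_{q-1}∘⋯∘M_p): M ≅ I[1,4], I[2,4], I[4,4], I[5,5]^2.
μ_θ-semistable layers: μ^(1)=41; μ^(2)=1; μ^(3)=-39; μ^(4)=-49

((0, 0, 0, 3, 0); (0, 2, 2, 0, 0); (0, 0, 0, 0, 2); (1, 0, 0, 0, 0))


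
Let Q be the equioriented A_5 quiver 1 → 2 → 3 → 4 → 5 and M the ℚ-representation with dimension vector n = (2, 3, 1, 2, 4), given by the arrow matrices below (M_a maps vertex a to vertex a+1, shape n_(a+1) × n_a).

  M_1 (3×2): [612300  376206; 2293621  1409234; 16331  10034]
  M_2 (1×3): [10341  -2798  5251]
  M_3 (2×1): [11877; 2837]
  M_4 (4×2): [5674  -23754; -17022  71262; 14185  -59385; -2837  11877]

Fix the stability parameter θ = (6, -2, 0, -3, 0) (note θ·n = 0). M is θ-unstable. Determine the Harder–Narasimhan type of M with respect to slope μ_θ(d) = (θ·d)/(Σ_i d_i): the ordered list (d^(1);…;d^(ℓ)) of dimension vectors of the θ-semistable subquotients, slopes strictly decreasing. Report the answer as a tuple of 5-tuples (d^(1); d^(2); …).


Via rank(M_{q-1}∘⋯∘M_p): M ≅ I[1,2], I[1,4], I[2,2], I[4,5], I[5,5]^3.
μ_θ-semistable layers: μ^(1)=2; μ^(2)=1/4; μ^(3)=0; μ^(4)=-2; μ^(5)=-3

((1, 1, 0, 0, 0); (1, 1, 1, 1, 0); (0, 0, 0, 0, 4); (0, 1, 0, 0, 0); (0, 0, 0, 1, 0))


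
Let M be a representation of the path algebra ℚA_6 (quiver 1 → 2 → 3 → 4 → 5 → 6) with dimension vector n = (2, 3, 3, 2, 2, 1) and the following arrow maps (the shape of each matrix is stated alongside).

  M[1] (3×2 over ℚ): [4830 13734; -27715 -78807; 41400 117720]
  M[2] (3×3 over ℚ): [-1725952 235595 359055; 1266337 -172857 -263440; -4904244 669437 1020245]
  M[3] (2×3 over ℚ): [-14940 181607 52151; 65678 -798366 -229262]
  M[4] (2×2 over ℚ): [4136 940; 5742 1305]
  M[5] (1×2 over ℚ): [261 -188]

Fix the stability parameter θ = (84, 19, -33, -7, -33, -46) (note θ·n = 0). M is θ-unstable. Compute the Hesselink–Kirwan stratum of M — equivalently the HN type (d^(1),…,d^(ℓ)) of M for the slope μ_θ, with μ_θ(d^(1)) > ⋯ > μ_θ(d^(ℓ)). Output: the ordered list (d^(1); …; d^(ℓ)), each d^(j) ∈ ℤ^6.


Via rank(M_{q-1}∘⋯∘M_p): M ≅ I[1,1], I[1,5], I[2,2], I[2,4], I[3,3], I[5,6].
μ_θ-semistable layers: μ^(1)=84; μ^(2)=19; μ^(3)=6; μ^(4)=-7; μ^(5)=-33; μ^(6)=-79/2

((1, 0, 0, 0, 0, 0); (0, 1, 0, 0, 0, 0); (1, 1, 1, 1, 1, 0); (0, 1, 1, 1, 0, 0); (0, 0, 1, 0, 0, 0); (0, 0, 0, 0, 1, 1))


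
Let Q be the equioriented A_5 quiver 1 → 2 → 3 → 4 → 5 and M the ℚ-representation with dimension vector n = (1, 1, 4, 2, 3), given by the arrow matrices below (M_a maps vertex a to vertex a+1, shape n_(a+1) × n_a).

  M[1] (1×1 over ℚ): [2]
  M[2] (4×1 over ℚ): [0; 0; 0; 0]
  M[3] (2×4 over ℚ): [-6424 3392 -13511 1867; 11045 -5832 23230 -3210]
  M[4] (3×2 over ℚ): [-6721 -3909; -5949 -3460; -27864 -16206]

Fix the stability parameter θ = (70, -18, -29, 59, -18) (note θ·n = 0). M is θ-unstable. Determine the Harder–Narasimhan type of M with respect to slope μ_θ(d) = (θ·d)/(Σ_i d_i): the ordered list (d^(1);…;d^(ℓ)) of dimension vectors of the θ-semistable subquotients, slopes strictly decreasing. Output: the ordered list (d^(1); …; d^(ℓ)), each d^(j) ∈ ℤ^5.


Via rank(M_{q-1}∘⋯∘M_p): M ≅ I[1,2], I[3,3]^2, I[3,5]^2, I[5,5].
μ_θ-semistable layers: μ^(1)=26; μ^(2)=41/2; μ^(3)=-18; μ^(4)=-29

((1, 1, 0, 0, 0); (0, 0, 0, 2, 2); (0, 0, 0, 0, 1); (0, 0, 4, 0, 0))


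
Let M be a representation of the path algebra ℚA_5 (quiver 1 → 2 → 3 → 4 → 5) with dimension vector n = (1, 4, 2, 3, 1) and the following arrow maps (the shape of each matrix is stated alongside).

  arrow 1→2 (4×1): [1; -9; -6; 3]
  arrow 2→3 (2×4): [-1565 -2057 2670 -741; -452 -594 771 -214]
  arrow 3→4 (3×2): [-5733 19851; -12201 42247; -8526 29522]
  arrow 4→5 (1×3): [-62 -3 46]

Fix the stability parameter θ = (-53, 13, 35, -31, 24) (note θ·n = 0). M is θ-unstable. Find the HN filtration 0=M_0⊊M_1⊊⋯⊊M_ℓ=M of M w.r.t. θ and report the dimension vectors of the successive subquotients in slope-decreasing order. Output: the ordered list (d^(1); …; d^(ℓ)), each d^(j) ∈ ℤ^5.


Via rank(M_{q-1}∘⋯∘M_p): M ≅ I[1,5], I[2,2]^2, I[2,3], I[4,4]^2.
μ_θ-semistable layers: μ^(1)=35; μ^(2)=24; μ^(3)=13; μ^(4)=17/3; μ^(5)=-31; μ^(6)=-53

((0, 0, 1, 0, 0); (0, 0, 0, 0, 1); (0, 3, 0, 0, 0); (0, 1, 1, 1, 0); (0, 0, 0, 2, 0); (1, 0, 0, 0, 0))


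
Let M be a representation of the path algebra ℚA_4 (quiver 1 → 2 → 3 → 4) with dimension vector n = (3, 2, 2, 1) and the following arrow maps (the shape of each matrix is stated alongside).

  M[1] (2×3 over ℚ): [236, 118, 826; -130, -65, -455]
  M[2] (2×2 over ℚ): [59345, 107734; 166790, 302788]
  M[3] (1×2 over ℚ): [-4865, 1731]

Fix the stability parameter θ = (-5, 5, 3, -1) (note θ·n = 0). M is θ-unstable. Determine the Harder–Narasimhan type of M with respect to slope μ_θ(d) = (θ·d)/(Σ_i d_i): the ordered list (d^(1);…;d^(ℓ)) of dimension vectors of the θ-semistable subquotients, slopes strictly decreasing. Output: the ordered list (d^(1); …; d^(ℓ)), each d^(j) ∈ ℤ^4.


Interval decomposition of M: I[1,1]^2, I[1,2], I[2,4], I[3,3].
HN type (ℓ=4): μ^(1)=5; μ^(2)=3; μ^(3)=7/3; μ^(4)=-5

((0, 1, 0, 0); (0, 0, 1, 0); (0, 1, 1, 1); (3, 0, 0, 0))


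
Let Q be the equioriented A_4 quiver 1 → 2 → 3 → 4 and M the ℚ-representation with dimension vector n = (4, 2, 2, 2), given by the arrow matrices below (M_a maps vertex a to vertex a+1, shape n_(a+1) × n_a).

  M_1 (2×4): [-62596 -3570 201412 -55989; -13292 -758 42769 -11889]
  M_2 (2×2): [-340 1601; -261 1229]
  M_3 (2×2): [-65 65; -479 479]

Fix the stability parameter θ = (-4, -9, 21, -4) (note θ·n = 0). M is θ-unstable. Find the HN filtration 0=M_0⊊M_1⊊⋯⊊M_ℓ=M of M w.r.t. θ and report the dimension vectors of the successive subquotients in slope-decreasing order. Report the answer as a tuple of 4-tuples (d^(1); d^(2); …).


Interval decomposition of M: I[1,1]^2, I[1,3], I[1,4], I[4,4].
HN type (ℓ=4): μ^(1)=21; μ^(2)=17/2; μ^(3)=-4; μ^(4)=-13/2

((0, 0, 1, 0); (0, 0, 1, 1); (2, 0, 0, 1); (2, 2, 0, 0))


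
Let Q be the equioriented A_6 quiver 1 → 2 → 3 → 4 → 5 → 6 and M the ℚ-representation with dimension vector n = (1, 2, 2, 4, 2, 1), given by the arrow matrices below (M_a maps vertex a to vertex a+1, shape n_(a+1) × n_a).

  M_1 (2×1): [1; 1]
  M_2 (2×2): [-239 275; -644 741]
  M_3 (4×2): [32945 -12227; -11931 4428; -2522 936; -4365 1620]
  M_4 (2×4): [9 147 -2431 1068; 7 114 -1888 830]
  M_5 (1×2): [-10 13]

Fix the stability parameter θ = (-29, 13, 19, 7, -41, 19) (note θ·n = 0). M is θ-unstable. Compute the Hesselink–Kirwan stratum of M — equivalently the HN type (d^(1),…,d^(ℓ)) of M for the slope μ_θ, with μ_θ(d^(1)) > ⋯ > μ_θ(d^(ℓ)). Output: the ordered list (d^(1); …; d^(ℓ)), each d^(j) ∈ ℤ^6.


Via rank(M_{q-1}∘⋯∘M_p): M ≅ I[1,6], I[2,5], I[4,4]^2.
μ_θ-semistable layers: μ^(1)=19; μ^(2)=7; μ^(3)=-1/2; μ^(4)=-29

((0, 0, 0, 0, 0, 1); (0, 0, 0, 2, 0, 0); (0, 2, 2, 2, 2, 0); (1, 0, 0, 0, 0, 0))


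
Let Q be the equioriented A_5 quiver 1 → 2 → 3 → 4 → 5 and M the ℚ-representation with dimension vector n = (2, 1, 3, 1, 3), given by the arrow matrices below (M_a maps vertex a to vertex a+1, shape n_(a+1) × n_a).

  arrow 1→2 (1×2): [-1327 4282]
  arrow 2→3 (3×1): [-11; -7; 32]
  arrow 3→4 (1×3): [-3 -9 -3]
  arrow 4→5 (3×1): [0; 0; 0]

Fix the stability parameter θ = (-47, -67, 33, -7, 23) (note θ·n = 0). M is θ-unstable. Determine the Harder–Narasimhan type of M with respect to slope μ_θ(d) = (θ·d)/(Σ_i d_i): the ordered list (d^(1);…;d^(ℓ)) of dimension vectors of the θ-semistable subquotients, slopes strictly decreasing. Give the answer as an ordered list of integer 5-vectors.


Barcode: M ≅ I[1,1], I[1,3], I[3,3], I[3,4], I[5,5]^3. HN layers by μ_θ (5 steps, strictly decreasing):
  μ^(1)=33; μ^(2)=23; μ^(3)=13; μ^(4)=-47; μ^(5)=-57

((0, 0, 2, 0, 0); (0, 0, 0, 0, 3); (0, 0, 1, 1, 0); (1, 0, 0, 0, 0); (1, 1, 0, 0, 0))
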